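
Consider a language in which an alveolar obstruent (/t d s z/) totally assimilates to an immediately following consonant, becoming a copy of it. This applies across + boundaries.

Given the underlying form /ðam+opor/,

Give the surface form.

[ðam+opor]

no segment meets the rule's conditions; no change.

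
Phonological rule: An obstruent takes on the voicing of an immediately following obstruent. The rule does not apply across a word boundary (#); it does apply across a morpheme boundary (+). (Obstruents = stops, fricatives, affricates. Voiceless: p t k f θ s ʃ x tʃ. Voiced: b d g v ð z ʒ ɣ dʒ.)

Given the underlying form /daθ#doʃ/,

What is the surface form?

[daθ#doʃ]

no segment meets the rule's conditions; no change.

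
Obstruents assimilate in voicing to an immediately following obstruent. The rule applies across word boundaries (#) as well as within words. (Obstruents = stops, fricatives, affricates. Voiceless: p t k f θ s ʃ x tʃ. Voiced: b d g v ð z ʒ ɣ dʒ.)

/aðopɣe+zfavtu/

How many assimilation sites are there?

/p/ before /ɣ/ (voiced) → [b]
/z/ before /f/ (voiceless) → [s]
/v/ before /t/ (voiceless) → [f]
3 segments change.

3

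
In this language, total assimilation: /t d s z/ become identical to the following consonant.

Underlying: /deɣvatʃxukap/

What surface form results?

[deɣvatʃxukap]

no segment meets the rule's conditions; no change.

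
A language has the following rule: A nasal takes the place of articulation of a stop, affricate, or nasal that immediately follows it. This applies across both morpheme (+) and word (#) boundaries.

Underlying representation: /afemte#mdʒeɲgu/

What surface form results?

/m/ before /t/ (alveolar) → [n]
/m/ before /dʒ/ (palatal) → [ɲ]
/ɲ/ before /g/ (velar) → [ŋ]

[afente#ɲdʒeŋgu]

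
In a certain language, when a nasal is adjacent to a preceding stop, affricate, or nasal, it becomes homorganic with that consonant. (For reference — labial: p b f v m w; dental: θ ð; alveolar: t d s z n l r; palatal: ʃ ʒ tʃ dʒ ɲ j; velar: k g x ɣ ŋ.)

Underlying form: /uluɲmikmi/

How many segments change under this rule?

/m/ after /ɲ/ (palatal) → [ɲ]
/m/ after /k/ (velar) → [ŋ]
2 segments change.

2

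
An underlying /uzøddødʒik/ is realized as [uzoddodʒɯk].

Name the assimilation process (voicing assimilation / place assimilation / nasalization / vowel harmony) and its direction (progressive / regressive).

/ø/→[o] /ø/→[o] /i/→[ɯ].
Vowels agree with the first vowel, so the harmony is progressive.

vowel harmony, progressive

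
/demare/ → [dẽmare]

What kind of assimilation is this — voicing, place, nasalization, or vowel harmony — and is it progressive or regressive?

nasalization, regressive

/e/→[ẽ].
Each target copies a feature from the following segment, so the direction is regressive.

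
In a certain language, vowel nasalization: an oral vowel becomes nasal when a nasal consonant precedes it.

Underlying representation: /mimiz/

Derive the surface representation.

[mĩmĩz]

/i/ after nasal /m/ → [ĩ]
/i/ after nasal /m/ → [ĩ]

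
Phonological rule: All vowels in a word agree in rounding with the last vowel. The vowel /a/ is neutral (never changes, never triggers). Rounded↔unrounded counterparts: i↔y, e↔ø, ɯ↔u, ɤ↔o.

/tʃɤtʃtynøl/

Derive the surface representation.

/ɤ/ harmonizes with /ø/ ([+round]) → [o]

[tʃotʃtynøl]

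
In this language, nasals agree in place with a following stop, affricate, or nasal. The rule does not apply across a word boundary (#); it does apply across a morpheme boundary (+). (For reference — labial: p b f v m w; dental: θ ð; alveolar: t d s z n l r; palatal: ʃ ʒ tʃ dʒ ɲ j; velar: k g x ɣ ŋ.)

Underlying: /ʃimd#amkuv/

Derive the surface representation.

/m/ before /d/ (alveolar) → [n]
/m/ before /k/ (velar) → [ŋ]

[ʃind#aŋkuv]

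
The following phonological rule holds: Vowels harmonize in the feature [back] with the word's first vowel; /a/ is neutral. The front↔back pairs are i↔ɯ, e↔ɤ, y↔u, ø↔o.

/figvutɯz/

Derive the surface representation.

[figvytiz]

/u/ harmonizes with /i/ ([-back]) → [y]
/ɯ/ harmonizes with /i/ ([-back]) → [i]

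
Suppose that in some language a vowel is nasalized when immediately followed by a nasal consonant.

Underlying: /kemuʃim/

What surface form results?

/e/ before nasal /m/ → [ẽ]
/i/ before nasal /m/ → [ĩ]

[kẽmuʃĩm]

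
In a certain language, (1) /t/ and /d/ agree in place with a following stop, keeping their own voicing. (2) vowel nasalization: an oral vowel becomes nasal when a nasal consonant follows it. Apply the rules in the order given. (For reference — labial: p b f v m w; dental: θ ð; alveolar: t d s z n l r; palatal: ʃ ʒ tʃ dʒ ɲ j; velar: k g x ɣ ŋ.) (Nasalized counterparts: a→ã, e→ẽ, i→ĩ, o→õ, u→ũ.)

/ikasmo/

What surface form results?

[ikasmo]

Rule 1: no segment meets the rule's conditions; no change.
After rule 1: ikasmo
Rule 2: no segment meets the rule's conditions; no change.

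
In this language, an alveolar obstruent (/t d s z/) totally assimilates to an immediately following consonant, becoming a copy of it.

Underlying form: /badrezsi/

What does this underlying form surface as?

/d/ before /r/ → [r] (total assimilation)
/z/ before /s/ → [s] (total assimilation)

[barressi]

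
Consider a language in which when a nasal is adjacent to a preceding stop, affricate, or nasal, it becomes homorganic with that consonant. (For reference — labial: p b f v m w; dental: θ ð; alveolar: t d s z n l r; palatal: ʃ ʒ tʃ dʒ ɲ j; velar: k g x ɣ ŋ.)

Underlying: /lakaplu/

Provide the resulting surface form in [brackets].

no segment meets the rule's conditions; no change.

[lakaplu]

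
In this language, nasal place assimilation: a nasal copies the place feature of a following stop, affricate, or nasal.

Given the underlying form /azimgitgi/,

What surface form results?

/m/ before /g/ (velar) → [ŋ]

[aziŋgitgi]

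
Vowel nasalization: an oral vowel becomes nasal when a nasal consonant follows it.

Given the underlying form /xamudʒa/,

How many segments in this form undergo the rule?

/a/ before nasal /m/ → [ã]
1 segment changes.

1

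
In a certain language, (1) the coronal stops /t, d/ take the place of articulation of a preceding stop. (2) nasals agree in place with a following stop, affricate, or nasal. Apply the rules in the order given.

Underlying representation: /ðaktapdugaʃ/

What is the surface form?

[ðakkapbugaʃ]

Rule 1: /t/ after /k/ (velar) → [k]
Rule 1: /d/ after /p/ (labial) → [b]
After rule 1: ðakkapbugaʃ
Rule 2: no segment meets the rule's conditions; no change.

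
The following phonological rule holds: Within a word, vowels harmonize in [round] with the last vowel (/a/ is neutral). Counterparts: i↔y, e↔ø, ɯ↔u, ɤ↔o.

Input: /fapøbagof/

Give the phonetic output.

[fapøbagof]

no segment meets the rule's conditions; no change.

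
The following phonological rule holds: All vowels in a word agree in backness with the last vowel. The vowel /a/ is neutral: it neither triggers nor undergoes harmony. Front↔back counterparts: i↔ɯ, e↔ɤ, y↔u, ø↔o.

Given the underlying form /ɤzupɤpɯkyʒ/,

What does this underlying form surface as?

/ɤ/ harmonizes with /y/ ([-back]) → [e]
/u/ harmonizes with /y/ ([-back]) → [y]
/ɤ/ harmonizes with /y/ ([-back]) → [e]
/ɯ/ harmonizes with /y/ ([-back]) → [i]

[ezypepikyʒ]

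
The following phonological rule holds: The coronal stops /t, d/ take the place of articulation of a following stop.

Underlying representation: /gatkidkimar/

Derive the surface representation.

[gakkigkimar]

/t/ before /k/ (velar) → [k]
/d/ before /k/ (velar) → [g]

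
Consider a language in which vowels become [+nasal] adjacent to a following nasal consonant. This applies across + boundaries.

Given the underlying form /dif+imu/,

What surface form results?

/i/ before nasal /m/ → [ĩ]

[dif+ĩmu]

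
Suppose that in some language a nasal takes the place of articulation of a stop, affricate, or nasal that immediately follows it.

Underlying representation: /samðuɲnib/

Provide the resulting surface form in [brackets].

/ɲ/ before /n/ (alveolar) → [n]

[samðunnib]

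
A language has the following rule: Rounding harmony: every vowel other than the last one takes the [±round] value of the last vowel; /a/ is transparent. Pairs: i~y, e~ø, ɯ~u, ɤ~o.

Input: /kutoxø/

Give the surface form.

[kutoxø]

no segment meets the rule's conditions; no change.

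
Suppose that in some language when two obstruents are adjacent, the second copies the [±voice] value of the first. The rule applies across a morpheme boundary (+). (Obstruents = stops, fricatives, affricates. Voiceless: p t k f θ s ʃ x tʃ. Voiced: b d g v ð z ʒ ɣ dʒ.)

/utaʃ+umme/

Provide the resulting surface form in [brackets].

no segment meets the rule's conditions; no change.

[utaʃ+umme]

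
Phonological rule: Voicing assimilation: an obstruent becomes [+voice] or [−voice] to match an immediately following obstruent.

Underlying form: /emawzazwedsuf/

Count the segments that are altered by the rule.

/d/ before /s/ (voiceless) → [t]
1 segment changes.

1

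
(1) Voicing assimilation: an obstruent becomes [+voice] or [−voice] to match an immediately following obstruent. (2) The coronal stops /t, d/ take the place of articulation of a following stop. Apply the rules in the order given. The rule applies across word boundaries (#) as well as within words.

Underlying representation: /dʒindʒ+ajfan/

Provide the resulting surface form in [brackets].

Rule 1: no segment meets the rule's conditions; no change.
After rule 1: dʒindʒ+ajfan
Rule 2: no segment meets the rule's conditions; no change.

[dʒindʒ+ajfan]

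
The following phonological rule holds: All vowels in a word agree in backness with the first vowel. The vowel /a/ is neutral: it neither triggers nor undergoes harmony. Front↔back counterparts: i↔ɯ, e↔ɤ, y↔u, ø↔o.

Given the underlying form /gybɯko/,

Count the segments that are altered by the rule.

/ɯ/ harmonizes with /y/ ([-back]) → [i]
/o/ harmonizes with /y/ ([-back]) → [ø]
2 segments change.

2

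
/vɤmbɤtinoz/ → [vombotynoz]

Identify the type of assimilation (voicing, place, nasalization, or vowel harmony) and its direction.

vowel harmony, regressive

/ɤ/→[o] /ɤ/→[o] /i/→[y].
Vowels agree with the last vowel, so the harmony is regressive.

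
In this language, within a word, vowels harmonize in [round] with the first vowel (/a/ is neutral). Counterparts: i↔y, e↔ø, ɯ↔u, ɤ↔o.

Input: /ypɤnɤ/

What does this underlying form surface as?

[ypono]

/ɤ/ harmonizes with /y/ ([+round]) → [o]
/ɤ/ harmonizes with /y/ ([+round]) → [o]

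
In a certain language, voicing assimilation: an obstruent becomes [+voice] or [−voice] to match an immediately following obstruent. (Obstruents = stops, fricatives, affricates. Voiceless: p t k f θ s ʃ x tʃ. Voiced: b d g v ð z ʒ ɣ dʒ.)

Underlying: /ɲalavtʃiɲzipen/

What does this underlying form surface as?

[ɲalaftʃiɲzipen]

/v/ before /tʃ/ (voiceless) → [f]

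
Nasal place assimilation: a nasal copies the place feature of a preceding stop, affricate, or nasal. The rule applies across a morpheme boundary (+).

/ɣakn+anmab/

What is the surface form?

/n/ after /k/ (velar) → [ŋ]
/m/ after /n/ (alveolar) → [n]

[ɣakŋ+annab]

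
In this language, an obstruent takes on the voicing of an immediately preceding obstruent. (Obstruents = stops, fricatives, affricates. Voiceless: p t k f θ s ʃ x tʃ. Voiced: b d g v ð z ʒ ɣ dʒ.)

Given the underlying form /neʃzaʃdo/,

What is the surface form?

/z/ after /ʃ/ (voiceless) → [s]
/d/ after /ʃ/ (voiceless) → [t]

[neʃsaʃto]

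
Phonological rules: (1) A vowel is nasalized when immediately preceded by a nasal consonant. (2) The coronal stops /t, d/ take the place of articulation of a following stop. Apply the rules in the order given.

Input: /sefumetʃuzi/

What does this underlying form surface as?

[sefumẽtʃuzi]

Rule 1: /e/ after nasal /m/ → [ẽ]
After rule 1: sefumẽtʃuzi
Rule 2: no segment meets the rule's conditions; no change.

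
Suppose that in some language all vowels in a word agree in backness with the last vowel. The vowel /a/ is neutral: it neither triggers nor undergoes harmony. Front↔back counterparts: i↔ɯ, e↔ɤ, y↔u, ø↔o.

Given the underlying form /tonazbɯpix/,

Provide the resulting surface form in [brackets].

[tønazbipix]

/o/ harmonizes with /i/ ([-back]) → [ø]
/ɯ/ harmonizes with /i/ ([-back]) → [i]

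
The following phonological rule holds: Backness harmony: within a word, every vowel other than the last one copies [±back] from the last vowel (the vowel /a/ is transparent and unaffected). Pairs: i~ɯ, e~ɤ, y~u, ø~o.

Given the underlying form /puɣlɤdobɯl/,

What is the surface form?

no segment meets the rule's conditions; no change.

[puɣlɤdobɯl]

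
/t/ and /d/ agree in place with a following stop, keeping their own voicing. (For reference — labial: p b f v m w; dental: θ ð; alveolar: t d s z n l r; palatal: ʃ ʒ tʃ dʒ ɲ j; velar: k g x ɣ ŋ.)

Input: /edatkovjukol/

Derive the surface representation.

/t/ before /k/ (velar) → [k]

[edakkovjukol]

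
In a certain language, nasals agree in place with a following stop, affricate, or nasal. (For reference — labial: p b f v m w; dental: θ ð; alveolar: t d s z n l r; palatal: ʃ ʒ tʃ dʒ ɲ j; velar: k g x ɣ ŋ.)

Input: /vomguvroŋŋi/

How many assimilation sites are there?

/m/ before /g/ (velar) → [ŋ]
1 segment changes.

1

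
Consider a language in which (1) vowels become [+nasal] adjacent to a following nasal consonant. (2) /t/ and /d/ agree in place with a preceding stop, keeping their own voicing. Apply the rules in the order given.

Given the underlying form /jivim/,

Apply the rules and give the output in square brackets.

Rule 1: /i/ before nasal /m/ → [ĩ]
After rule 1: jivĩm
Rule 2: no segment meets the rule's conditions; no change.

[jivĩm]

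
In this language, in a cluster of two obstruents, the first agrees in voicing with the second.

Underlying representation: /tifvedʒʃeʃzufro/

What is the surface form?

[tivvetʃʃeʒzufro]

/f/ before /v/ (voiced) → [v]
/dʒ/ before /ʃ/ (voiceless) → [tʃ]
/ʃ/ before /z/ (voiced) → [ʒ]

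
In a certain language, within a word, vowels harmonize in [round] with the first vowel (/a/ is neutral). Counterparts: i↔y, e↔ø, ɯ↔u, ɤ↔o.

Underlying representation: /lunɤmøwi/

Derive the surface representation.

/ɤ/ harmonizes with /u/ ([+round]) → [o]
/i/ harmonizes with /u/ ([+round]) → [y]

[lunomøwy]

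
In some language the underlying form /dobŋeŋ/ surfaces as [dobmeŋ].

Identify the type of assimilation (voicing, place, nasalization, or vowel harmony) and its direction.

place assimilation, progressive

/ŋ/→[m].
Each target copies a feature from the preceding segment, so the direction is progressive.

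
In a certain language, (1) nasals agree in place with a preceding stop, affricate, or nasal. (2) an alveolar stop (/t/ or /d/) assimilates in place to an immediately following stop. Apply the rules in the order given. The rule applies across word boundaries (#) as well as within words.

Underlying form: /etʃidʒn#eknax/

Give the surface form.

[etʃidʒɲ#ekŋax]

Rule 1: /n/ after /dʒ/ (palatal) → [ɲ]
Rule 1: /n/ after /k/ (velar) → [ŋ]
After rule 1: etʃidʒɲ#ekŋax
Rule 2: no segment meets the rule's conditions; no change.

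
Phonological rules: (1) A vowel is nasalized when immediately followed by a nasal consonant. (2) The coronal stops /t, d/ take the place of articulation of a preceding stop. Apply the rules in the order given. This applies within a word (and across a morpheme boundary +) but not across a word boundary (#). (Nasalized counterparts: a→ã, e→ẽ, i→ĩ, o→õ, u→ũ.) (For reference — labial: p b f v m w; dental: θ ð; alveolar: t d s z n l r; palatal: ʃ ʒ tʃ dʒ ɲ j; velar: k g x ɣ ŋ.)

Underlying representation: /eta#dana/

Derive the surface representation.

Rule 1: /a/ before nasal /n/ → [ã]
After rule 1: eta#dãna
Rule 2: no segment meets the rule's conditions; no change.

[eta#dãna]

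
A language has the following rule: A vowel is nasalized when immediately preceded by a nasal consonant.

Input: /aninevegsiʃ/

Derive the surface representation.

/i/ after nasal /n/ → [ĩ]
/e/ after nasal /n/ → [ẽ]

[anĩnẽvegsiʃ]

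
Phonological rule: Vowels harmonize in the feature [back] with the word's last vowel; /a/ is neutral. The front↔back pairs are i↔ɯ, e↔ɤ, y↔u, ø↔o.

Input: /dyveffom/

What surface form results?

[duvɤffom]

/y/ harmonizes with /o/ ([+back]) → [u]
/e/ harmonizes with /o/ ([+back]) → [ɤ]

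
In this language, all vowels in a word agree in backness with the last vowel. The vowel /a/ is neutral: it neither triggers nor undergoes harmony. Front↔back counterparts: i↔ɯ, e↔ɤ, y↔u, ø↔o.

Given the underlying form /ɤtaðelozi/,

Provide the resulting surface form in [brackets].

/ɤ/ harmonizes with /i/ ([-back]) → [e]
/o/ harmonizes with /i/ ([-back]) → [ø]

[etaðeløzi]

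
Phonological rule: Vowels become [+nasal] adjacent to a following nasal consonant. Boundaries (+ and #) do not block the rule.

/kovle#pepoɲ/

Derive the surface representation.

/o/ before nasal /ɲ/ → [õ]

[kovle#pepõɲ]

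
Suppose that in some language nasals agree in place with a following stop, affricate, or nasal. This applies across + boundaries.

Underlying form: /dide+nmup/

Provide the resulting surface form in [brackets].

/n/ before /m/ (labial) → [m]

[dide+mmup]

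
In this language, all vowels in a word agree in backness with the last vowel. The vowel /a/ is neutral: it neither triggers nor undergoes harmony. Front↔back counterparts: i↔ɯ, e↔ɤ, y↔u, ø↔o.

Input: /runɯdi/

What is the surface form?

/u/ harmonizes with /i/ ([-back]) → [y]
/ɯ/ harmonizes with /i/ ([-back]) → [i]

[rynidi]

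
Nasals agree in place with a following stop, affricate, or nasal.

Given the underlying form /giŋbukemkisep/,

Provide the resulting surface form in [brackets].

/ŋ/ before /b/ (labial) → [m]
/m/ before /k/ (velar) → [ŋ]

[gimbukeŋkisep]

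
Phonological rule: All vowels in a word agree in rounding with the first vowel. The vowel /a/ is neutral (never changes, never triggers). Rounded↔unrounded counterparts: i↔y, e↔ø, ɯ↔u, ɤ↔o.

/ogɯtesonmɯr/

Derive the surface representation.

[ogutøsonmur]

/ɯ/ harmonizes with /o/ ([+round]) → [u]
/e/ harmonizes with /o/ ([+round]) → [ø]
/ɯ/ harmonizes with /o/ ([+round]) → [u]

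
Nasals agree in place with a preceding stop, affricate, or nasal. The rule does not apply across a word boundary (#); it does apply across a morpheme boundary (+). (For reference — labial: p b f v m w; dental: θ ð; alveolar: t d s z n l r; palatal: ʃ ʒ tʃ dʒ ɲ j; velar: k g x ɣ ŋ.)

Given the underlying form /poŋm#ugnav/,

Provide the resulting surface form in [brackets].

/m/ after /ŋ/ (velar) → [ŋ]
/n/ after /g/ (velar) → [ŋ]

[poŋŋ#ugŋav]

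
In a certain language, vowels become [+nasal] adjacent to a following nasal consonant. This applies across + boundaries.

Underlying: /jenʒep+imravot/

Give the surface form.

/e/ before nasal /n/ → [ẽ]
/i/ before nasal /m/ → [ĩ]

[jẽnʒep+ĩmravot]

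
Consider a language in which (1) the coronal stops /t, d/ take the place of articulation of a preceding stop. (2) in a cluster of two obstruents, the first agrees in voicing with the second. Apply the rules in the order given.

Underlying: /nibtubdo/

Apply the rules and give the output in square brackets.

[nippubbo]

Rule 1: /t/ after /b/ (labial) → [p]
Rule 1: /d/ after /b/ (labial) → [b]
After rule 1: nibpubbo
Rule 2: /b/ before /p/ (voiceless) → [p]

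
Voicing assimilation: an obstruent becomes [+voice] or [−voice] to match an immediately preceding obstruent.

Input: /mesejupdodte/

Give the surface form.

/d/ after /p/ (voiceless) → [t]
/t/ after /d/ (voiced) → [d]

[mesejuptodde]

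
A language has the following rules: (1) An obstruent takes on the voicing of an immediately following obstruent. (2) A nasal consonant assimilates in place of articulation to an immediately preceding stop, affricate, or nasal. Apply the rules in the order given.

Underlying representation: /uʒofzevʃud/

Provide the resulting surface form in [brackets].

Rule 1: /f/ before /z/ (voiced) → [v]
Rule 1: /v/ before /ʃ/ (voiceless) → [f]
After rule 1: uʒovzefʃud
Rule 2: no segment meets the rule's conditions; no change.

[uʒovzefʃud]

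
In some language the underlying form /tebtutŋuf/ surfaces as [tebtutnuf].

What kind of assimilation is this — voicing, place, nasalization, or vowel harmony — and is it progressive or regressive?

place assimilation, progressive

/ŋ/→[n].
Each target copies a feature from the preceding segment, so the direction is progressive.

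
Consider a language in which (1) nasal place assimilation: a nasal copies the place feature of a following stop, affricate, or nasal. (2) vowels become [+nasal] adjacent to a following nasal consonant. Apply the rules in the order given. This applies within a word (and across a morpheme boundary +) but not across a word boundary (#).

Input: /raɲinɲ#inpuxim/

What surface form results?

[rãɲĩɲɲ#ĩmpuxĩm]

Rule 1: /n/ before /ɲ/ (palatal) → [ɲ]
Rule 1: /n/ before /p/ (labial) → [m]
After rule 1: raɲiɲɲ#impuxim
Rule 2: /a/ before nasal /ɲ/ → [ã]
Rule 2: /i/ before nasal /ɲ/ → [ĩ]
Rule 2: /i/ before nasal /m/ → [ĩ]
Rule 2: /i/ before nasal /m/ → [ĩ]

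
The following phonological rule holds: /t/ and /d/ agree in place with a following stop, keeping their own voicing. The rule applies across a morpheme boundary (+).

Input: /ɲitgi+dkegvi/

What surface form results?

[ɲikgi+gkegvi]

/t/ before /g/ (velar) → [k]
/d/ before /k/ (velar) → [g]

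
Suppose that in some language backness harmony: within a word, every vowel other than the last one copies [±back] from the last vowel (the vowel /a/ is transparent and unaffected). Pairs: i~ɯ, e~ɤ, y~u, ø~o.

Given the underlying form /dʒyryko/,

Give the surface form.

[dʒuruko]

/y/ harmonizes with /o/ ([+back]) → [u]
/y/ harmonizes with /o/ ([+back]) → [u]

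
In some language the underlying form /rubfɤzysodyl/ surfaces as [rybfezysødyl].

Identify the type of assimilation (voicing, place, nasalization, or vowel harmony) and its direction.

/u/→[y] /ɤ/→[e] /o/→[ø].
Vowels agree with the last vowel, so the harmony is regressive.

vowel harmony, regressive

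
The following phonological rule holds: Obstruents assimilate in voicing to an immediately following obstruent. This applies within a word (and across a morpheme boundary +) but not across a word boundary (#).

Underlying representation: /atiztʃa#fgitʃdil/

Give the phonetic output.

/z/ before /tʃ/ (voiceless) → [s]
/f/ before /g/ (voiced) → [v]
/tʃ/ before /d/ (voiced) → [dʒ]

[atistʃa#vgidʒdil]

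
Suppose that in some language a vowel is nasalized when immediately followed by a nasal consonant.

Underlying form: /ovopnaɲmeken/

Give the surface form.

/a/ before nasal /ɲ/ → [ã]
/e/ before nasal /n/ → [ẽ]

[ovopnãɲmekẽn]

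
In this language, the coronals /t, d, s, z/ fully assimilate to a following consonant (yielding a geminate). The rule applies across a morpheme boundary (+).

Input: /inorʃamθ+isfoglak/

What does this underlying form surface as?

[inorʃamθ+iffoglak]

/s/ before /f/ → [f] (total assimilation)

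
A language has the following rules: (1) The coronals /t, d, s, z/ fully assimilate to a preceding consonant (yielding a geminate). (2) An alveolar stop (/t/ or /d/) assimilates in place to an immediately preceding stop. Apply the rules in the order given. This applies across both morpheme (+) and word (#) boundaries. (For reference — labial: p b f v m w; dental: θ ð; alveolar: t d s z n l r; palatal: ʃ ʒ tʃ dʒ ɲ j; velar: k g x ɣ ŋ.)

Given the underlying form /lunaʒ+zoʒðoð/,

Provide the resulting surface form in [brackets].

Rule 1: /z/ after /ʒ/ → [ʒ] (total assimilation)
After rule 1: lunaʒ+ʒoʒðoð
Rule 2: no segment meets the rule's conditions; no change.

[lunaʒ+ʒoʒðoð]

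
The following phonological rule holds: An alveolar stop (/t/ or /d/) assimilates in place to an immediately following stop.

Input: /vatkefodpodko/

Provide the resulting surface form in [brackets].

[vakkefobpogko]

/t/ before /k/ (velar) → [k]
/d/ before /p/ (labial) → [b]
/d/ before /k/ (velar) → [g]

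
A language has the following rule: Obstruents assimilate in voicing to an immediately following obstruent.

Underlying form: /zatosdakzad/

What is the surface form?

[zatozdagzad]

/s/ before /d/ (voiced) → [z]
/k/ before /z/ (voiced) → [g]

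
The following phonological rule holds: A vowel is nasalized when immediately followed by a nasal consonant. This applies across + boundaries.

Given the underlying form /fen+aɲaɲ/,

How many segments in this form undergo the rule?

3

/e/ before nasal /n/ → [ẽ]
/a/ before nasal /ɲ/ → [ã]
/a/ before nasal /ɲ/ → [ã]
3 segments change.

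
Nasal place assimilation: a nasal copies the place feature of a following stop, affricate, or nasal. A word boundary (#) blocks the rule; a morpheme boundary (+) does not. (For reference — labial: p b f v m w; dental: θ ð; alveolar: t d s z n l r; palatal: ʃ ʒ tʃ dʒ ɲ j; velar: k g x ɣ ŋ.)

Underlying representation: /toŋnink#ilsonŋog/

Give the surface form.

[tonniŋk#ilsoŋŋog]

/ŋ/ before /n/ (alveolar) → [n]
/n/ before /k/ (velar) → [ŋ]
/n/ before /ŋ/ (velar) → [ŋ]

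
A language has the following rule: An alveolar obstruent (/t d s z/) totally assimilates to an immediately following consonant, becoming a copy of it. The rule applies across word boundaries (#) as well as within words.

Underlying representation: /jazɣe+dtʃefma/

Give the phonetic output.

[jaɣɣe+tʃtʃefma]

/z/ before /ɣ/ → [ɣ] (total assimilation)
/d/ before /tʃ/ → [tʃ] (total assimilation)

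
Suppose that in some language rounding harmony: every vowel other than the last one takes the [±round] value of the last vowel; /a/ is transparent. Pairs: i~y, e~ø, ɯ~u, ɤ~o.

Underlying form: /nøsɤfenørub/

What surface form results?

/ɤ/ harmonizes with /u/ ([+round]) → [o]
/e/ harmonizes with /u/ ([+round]) → [ø]

[nøsofønørub]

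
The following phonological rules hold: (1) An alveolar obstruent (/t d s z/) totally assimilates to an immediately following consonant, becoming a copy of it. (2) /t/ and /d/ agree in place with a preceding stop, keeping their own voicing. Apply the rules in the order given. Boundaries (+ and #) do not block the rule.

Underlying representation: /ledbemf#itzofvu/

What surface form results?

[lebbemf#izzofvu]

Rule 1: /d/ before /b/ → [b] (total assimilation)
Rule 1: /t/ before /z/ → [z] (total assimilation)
After rule 1: lebbemf#izzofvu
Rule 2: no segment meets the rule's conditions; no change.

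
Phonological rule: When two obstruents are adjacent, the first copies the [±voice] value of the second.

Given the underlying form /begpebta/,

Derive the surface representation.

[bekpepta]

/g/ before /p/ (voiceless) → [k]
/b/ before /t/ (voiceless) → [p]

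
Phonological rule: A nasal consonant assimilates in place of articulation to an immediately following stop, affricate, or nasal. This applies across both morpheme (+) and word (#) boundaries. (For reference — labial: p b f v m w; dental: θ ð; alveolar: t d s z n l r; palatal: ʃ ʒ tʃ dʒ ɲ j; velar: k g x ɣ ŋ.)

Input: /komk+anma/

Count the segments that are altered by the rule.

2

/m/ before /k/ (velar) → [ŋ]
/n/ before /m/ (labial) → [m]
2 segments change.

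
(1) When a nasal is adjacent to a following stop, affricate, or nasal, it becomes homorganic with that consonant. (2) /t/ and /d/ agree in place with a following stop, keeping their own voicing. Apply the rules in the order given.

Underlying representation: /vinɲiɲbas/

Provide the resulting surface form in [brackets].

[viɲɲimbas]

Rule 1: /n/ before /ɲ/ (palatal) → [ɲ]
Rule 1: /ɲ/ before /b/ (labial) → [m]
After rule 1: viɲɲimbas
Rule 2: no segment meets the rule's conditions; no change.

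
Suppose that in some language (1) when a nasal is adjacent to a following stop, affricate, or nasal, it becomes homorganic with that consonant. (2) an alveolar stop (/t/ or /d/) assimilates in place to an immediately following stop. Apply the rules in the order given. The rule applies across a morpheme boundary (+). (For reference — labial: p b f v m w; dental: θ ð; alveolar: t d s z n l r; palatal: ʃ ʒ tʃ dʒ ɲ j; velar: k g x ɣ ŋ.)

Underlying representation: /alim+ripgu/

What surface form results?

Rule 1: no segment meets the rule's conditions; no change.
After rule 1: alim+ripgu
Rule 2: no segment meets the rule's conditions; no change.

[alim+ripgu]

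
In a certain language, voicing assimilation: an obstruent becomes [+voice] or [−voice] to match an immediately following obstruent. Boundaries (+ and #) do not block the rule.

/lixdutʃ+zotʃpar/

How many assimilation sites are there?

2

/x/ before /d/ (voiced) → [ɣ]
/tʃ/ before /z/ (voiced) → [dʒ]
2 segments change.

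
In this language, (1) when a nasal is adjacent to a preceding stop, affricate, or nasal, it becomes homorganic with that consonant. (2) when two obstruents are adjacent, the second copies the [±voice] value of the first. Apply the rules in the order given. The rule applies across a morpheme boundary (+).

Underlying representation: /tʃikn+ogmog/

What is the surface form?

Rule 1: /n/ after /k/ (velar) → [ŋ]
Rule 1: /m/ after /g/ (velar) → [ŋ]
After rule 1: tʃikŋ+ogŋog
Rule 2: no segment meets the rule's conditions; no change.

[tʃikŋ+ogŋog]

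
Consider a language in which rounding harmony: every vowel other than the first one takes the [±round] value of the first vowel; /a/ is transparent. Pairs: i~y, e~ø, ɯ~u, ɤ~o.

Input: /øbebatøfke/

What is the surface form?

/e/ harmonizes with /ø/ ([+round]) → [ø]
/e/ harmonizes with /ø/ ([+round]) → [ø]

[øbøbatøfkø]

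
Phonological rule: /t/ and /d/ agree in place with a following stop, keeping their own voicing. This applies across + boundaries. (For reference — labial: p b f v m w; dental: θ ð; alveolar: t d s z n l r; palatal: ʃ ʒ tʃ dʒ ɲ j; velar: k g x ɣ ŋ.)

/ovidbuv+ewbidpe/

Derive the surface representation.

[ovibbuv+ewbibpe]

/d/ before /b/ (labial) → [b]
/d/ before /p/ (labial) → [b]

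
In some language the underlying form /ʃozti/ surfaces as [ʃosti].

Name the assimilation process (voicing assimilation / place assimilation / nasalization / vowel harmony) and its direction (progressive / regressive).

voicing assimilation, regressive

/z/→[s].
Each target copies a feature from the following segment, so the direction is regressive.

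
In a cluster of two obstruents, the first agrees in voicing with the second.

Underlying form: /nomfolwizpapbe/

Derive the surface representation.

/z/ before /p/ (voiceless) → [s]
/p/ before /b/ (voiced) → [b]

[nomfolwispabbe]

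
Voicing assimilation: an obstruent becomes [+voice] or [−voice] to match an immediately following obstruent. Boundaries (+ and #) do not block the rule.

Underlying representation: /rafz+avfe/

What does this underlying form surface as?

[ravz+affe]

/f/ before /z/ (voiced) → [v]
/v/ before /f/ (voiceless) → [f]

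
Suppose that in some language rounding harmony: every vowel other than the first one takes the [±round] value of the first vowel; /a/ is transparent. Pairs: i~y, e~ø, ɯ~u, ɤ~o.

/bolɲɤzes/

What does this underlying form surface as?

[bolɲozøs]

/ɤ/ harmonizes with /o/ ([+round]) → [o]
/e/ harmonizes with /o/ ([+round]) → [ø]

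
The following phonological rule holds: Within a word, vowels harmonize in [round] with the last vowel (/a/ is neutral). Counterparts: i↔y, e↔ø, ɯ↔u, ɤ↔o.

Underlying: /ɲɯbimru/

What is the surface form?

[ɲubymru]

/ɯ/ harmonizes with /u/ ([+round]) → [u]
/i/ harmonizes with /u/ ([+round]) → [y]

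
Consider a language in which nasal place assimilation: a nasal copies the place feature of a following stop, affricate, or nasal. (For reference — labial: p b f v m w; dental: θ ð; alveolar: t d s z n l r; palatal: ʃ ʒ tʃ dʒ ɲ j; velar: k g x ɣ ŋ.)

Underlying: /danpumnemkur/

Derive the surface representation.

[dampunneŋkur]

/n/ before /p/ (labial) → [m]
/m/ before /n/ (alveolar) → [n]
/m/ before /k/ (velar) → [ŋ]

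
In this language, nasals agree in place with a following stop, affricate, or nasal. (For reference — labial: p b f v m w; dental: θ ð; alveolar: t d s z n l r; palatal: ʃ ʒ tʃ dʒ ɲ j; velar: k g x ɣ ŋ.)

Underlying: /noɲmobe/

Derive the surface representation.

[nommobe]

/ɲ/ before /m/ (labial) → [m]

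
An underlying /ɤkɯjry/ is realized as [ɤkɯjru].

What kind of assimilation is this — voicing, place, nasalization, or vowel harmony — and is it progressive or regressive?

/y/→[u].
Vowels agree with the first vowel, so the harmony is progressive.

vowel harmony, progressive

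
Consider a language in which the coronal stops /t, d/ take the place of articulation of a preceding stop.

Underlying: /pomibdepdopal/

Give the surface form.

/d/ after /b/ (labial) → [b]
/d/ after /p/ (labial) → [b]

[pomibbepbopal]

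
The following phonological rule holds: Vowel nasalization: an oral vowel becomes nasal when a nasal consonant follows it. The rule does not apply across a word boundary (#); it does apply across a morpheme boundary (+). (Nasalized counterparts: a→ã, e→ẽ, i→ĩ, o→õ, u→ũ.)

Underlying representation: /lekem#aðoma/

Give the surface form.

[lekẽm#aðõma]

/e/ before nasal /m/ → [ẽ]
/o/ before nasal /m/ → [õ]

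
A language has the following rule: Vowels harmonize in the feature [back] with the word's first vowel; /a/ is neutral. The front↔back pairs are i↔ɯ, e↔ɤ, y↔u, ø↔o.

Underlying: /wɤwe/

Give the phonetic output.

/e/ harmonizes with /ɤ/ ([+back]) → [ɤ]

[wɤwɤ]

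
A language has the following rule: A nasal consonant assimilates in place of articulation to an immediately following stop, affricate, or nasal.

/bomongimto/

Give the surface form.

[bomoŋginto]

/n/ before /g/ (velar) → [ŋ]
/m/ before /t/ (alveolar) → [n]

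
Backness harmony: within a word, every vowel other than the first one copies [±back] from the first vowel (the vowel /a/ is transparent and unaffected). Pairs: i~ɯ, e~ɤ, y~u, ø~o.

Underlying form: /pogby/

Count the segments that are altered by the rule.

1

/y/ harmonizes with /o/ ([+back]) → [u]
1 segment changes.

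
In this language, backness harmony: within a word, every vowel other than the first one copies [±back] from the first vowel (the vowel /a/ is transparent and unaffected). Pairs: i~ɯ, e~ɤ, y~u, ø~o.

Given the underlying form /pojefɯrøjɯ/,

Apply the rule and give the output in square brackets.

/e/ harmonizes with /o/ ([+back]) → [ɤ]
/ø/ harmonizes with /o/ ([+back]) → [o]

[pojɤfɯrojɯ]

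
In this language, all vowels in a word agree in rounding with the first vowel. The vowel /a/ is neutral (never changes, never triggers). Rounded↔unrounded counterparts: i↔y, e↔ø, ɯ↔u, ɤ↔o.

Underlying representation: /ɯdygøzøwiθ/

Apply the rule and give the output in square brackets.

[ɯdigezewiθ]

/y/ harmonizes with /ɯ/ ([-round]) → [i]
/ø/ harmonizes with /ɯ/ ([-round]) → [e]
/ø/ harmonizes with /ɯ/ ([-round]) → [e]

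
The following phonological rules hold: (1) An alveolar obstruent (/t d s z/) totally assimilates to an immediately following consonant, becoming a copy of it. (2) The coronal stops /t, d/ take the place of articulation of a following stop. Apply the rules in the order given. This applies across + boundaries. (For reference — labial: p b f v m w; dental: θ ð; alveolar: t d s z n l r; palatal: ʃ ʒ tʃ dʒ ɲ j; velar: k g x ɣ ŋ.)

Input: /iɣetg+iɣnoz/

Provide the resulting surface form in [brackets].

[iɣegg+iɣnoz]

Rule 1: /t/ before /g/ → [g] (total assimilation)
After rule 1: iɣegg+iɣnoz
Rule 2: no segment meets the rule's conditions; no change.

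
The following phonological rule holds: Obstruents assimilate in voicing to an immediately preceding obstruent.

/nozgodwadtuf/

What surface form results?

[nozgodwadduf]

/t/ after /d/ (voiced) → [d]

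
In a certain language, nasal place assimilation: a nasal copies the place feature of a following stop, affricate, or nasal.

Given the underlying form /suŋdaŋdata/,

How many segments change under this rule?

2

/ŋ/ before /d/ (alveolar) → [n]
/ŋ/ before /d/ (alveolar) → [n]
2 segments change.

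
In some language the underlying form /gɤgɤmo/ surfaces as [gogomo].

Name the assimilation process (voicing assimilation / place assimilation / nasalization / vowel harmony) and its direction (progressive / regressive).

vowel harmony, regressive

/ɤ/→[o] /ɤ/→[o].
Vowels agree with the last vowel, so the harmony is regressive.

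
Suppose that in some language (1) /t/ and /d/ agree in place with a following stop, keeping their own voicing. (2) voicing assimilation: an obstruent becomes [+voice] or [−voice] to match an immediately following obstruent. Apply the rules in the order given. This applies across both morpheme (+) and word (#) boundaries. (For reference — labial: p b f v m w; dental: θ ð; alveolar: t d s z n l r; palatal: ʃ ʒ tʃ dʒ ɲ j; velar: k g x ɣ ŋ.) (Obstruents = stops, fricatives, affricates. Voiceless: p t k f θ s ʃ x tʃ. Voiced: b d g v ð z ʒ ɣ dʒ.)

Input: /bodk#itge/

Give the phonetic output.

[bokk#igge]

Rule 1: /d/ before /k/ (velar) → [g]
Rule 1: /t/ before /g/ (velar) → [k]
After rule 1: bogk#ikge
Rule 2: /g/ before /k/ (voiceless) → [k]
Rule 2: /k/ before /g/ (voiced) → [g]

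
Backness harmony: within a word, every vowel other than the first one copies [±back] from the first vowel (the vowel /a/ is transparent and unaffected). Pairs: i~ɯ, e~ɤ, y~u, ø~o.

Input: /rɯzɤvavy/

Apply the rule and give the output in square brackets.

/y/ harmonizes with /ɯ/ ([+back]) → [u]

[rɯzɤvavu]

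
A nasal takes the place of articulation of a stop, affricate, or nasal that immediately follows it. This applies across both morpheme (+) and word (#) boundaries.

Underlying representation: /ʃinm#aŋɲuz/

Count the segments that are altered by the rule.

/n/ before /m/ (labial) → [m]
/ŋ/ before /ɲ/ (palatal) → [ɲ]
2 segments change.

2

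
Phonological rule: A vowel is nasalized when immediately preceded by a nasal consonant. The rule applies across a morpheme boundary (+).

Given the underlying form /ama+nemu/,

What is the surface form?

/a/ after nasal /m/ → [ã]
/e/ after nasal /n/ → [ẽ]
/u/ after nasal /m/ → [ũ]

[amã+nẽmũ]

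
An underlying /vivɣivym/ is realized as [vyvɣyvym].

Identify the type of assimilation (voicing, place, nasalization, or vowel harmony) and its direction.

/i/→[y] /i/→[y].
Vowels agree with the last vowel, so the harmony is regressive.

vowel harmony, regressive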